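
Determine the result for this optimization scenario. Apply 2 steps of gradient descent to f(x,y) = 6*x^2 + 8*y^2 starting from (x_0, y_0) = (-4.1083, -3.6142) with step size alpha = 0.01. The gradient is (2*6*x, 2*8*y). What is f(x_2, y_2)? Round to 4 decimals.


Gradient descent on f(x,y) = 6*x^2 + 8*y^2.
Starting point: (-4.1083, -3.6142), alpha = 0.01
Step 1: grad_x = 2*6*-4.1083 = -49.2996, grad_y = 2*8*-3.6142 = -57.8272
  x_1 = -4.1083 - 0.01*-49.2996 = -3.6153
  y_1 = -3.6142 - 0.01*-57.8272 = -3.0359
Step 2: grad_x = 2*6*-3.6153 = -43.3836, grad_y = 2*8*-3.0359 = -48.5748
  x_2 = -3.6153 - 0.01*-43.3836 = -3.1815
  y_2 = -3.0359 - 0.01*-48.5748 = -2.5502
f(-3.1815, -2.5502) = 6*(-3.1815)^2 + 8*(-2.5502)^2 = 112.7577


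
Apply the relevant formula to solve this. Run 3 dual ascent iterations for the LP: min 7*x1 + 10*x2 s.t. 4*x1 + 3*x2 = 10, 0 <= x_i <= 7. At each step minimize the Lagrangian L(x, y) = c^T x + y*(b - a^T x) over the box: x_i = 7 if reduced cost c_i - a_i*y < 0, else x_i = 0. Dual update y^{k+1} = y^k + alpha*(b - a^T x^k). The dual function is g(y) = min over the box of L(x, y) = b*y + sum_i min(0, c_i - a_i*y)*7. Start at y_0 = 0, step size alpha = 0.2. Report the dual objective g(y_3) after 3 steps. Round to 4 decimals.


Dual ascent for LP: min 7*x1 + 10*x2, 4*x1 + 3*x2 = 10, 0 <= x_i <= 7
Step 1: y^k = 0.0, reduced costs: (7.0, 10.0)
  x^k = (0.0, 0.0), subgradient = b - a^T x = 10.0
  y^{k+1} = 0.0 + 0.2*10.0 = 2.0
Step 2: y^k = 2.0, reduced costs: (-1.0, 4.0)
  x^k = (7.0, 0.0), subgradient = b - a^T x = -18.0
  y^{k+1} = 2.0 + 0.2*-18.0 = -1.6
Step 3: y^k = -1.6, reduced costs: (13.4, 14.8)
  x^k = (0.0, 0.0), subgradient = b - a^T x = 10.0
  y^{k+1} = -1.6 + 0.2*10.0 = 0.4
Dual objective at y_3 = 0.4: reduced costs (5.4, 8.8), box minimizer x = (0.0, 0.0)
g(y_3) = b*y + (c1 - a1*y)*x1 + (c2 - a2*y)*x2 = 10*0.4 + 5.4*0.0 + 8.8*0.0 = 4.0 + 0.0 + 0.0 = 4.0


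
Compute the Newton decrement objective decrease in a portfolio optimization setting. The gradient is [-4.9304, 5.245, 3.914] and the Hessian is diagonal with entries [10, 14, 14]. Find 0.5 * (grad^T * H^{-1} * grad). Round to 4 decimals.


Step 1: H is diagonal, so H^(-1) * g = [-0.493, 0.3746, 0.2796].
Step 2: g^T H^(-1) g = sum_i g_i^2 / H_ii
  = (-4.9304)^2/10 + (5.245)^2/14 + (3.914)^2/14
  = 2.4309 + 1.965 + 1.0942 = 5.4901
Step 3: Objective decrease = 0.5 * g^T H^(-1) g = 2.7451


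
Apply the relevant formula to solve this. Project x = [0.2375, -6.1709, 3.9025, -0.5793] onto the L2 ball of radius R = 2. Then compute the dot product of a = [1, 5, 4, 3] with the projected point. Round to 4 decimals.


Step 1: Compute ||x|| (intermediates to 6 decimals).
||x|| = sqrt(0.2375^2 + (-6.1709)^2 + 3.9025^2 + (-0.5793)^2) = 7.328131
Step 2: Project.
Since ||x|| > R, scale = R/||x|| = 2/7.328131 = 0.272921, proj(x) = scale * x
proj(x) = [0.064819, -1.684168, 1.065074, -0.158103]
Step 3: Dot product.
a^T * proj(x) = 1*0.064819 + 5*(-1.684168) + 4*1.065074 + 3*(-0.158103) = -4.57


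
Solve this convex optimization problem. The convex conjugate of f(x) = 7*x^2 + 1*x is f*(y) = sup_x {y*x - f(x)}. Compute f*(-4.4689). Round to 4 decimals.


f*(y) = sup_x {y*x - a*x^2 - b*x} = sup_x {(y-b)*x - a*x^2}
FOC: (y - b) - 2a*x = 0 => x* = (y - b)/(2a)
x* = (-4.4689 - 1)/(2*7) = -0.3906
f*(-4.4689) = (y-b)^2/(4a) = (-4.4689 - 1)^2/(4*7)
= 29.9089/28 = 1.0682


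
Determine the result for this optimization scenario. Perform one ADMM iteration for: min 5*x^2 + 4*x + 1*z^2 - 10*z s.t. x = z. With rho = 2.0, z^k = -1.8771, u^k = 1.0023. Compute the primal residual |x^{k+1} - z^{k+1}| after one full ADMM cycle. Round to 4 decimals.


ADMM iteration with rho = 2.0, z^k = -1.8771, u^k = 1.0023
Step 1: x-update.
Minimize 5*x^2 + 4*x + (2.0/2)*(x + 1.8771 + 1.0023)^2
FOC: (2*5 + 2.0)*x = -4 + 2.0*(-1.8771 - 1.0023)
x^{k+1} = -0.8132
Step 2: z-update.
Minimize 1*z^2 - 10*z + (2.0/2)*(-0.8132 - z + 1.0023)^2
FOC: (2*1 + 2.0)*z = 10 + 2.0*(-0.8132 + 1.0023)
z^{k+1} = 2.5945
Step 3: u-update.
u^{k+1} = 1.0023 - 0.8132 - 2.5945 = -2.4055
Step 4: Primal residual = |-0.8132 - 2.5945| = 3.4078


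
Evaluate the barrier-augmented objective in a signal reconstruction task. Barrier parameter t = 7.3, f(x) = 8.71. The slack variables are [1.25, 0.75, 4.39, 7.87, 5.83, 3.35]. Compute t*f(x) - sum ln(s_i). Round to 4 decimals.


Step 1: Compute log-barrier.
ln values: [0.2231, -0.2877, 1.4793, 2.0631, 1.763, 1.209]
phi = -(0.2231 - 0.2877 + 1.4793 + 2.0631 + 1.763 + 1.209) = -6.4498
Step 2: Compute augmented objective.
t*f(x) = 7.3*8.71 = 63.583
Total = 63.583 - 6.4498 = 57.1332


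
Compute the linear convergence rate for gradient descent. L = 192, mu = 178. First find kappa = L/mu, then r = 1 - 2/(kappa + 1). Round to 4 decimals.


Step 1: Compute the condition number.
kappa = L/mu = 192/178 = 1.0787
Step 2: Compute the convergence rate.
r = 1 - 2/(kappa + 1) = 1 - 2*mu/(L + mu) = (L - mu)/(L + mu) = 14/370 = 0.0378


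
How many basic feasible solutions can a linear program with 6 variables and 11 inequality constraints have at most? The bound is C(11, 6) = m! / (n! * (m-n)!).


Each vertex corresponds to some choice of n active constraints out of m, so the number of vertices is at most C(m, n) = m! / (n!(m-n)!).
m = 11, n = 6
Numerator: 11 * 10 * 9 * 8 * 7 * 6
Denominator: 6! = 720
C(11, 6) = 462


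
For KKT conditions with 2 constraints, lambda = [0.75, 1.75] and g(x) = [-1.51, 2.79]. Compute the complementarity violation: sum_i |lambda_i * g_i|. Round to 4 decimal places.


KKT complementary slackness check:
lambda_1 * g_1 = 0.75 * -1.51 = -1.1325
lambda_2 * g_2 = 1.75 * 2.79 = 4.8825
Total violation = 1.1325 + 4.8825 = 6.015


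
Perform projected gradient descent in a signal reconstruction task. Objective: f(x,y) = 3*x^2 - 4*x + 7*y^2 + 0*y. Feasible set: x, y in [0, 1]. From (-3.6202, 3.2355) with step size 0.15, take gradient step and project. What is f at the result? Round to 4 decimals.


Step 1: Compute gradient at (-3.6202, 3.2355).
grad_x = 2*3*-3.6202 - 4 = -25.7212
grad_y = 2*7*3.2355 + 0 = 45.297
Step 2: Gradient step.
x_raw = -3.6202 - 0.15*-25.7212 = 0.238
y_raw = 3.2355 - 0.15*45.297 = -3.5591
Step 3: Project onto [0, 1].
x_proj = clip(0.238) = 0.238
y_proj = clip(-3.5591) = 0.0
Step 4: Evaluate f.
f(0.238, 0.0) = -0.782


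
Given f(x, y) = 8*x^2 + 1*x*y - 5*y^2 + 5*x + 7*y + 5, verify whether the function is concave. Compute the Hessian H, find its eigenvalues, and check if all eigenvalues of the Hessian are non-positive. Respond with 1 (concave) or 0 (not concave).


The Hessian of f(x,y) = 8*x^2 + 1*x*y - 5*y^2 + 5*x + 7*y + 5 is:
H = [[16, 1], [1, -10]]
Trace = 16 - 10 = 6
Determinant = 16*-10 - (1)^2 = -161
Discriminant = (6)^2 - 4*-161 = 680.0
Eigenvalues: lambda_1 = -10.0384, lambda_2 = 16.0384
The function is not concave.

0


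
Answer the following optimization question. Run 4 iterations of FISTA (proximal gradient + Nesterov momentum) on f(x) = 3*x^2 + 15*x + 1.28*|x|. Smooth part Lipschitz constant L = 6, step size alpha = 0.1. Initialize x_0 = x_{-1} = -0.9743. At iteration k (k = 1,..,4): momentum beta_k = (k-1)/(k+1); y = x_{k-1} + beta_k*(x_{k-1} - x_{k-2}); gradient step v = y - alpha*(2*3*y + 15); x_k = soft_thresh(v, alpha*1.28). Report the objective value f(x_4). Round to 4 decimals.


FISTA on f(x) = 3*x^2 + 15*x + 1.28*|x|
L = 6, alpha = 0.1
Iteration 1: beta = 0.0, y = -0.9743 + 0.0*(-0.9743 + 0.9743) = -0.9743
  grad(y) = 9.1542, v = y - alpha*grad = -1.8897
  prox(v) = soft_thresh(-1.8897, 0.128) = -1.7617
Iteration 2: beta = 0.3333, y = -1.7617 + 0.3333*(-1.7617 + 0.9743) = -2.0242
  grad(y) = 2.8548, v = y - alpha*grad = -2.3097
  prox(v) = soft_thresh(-2.3097, 0.128) = -2.1817
Iteration 3: beta = 0.5, y = -2.1817 + 0.5*(-2.1817 + 1.7617) = -2.3917
  grad(y) = 0.6501, v = y - alpha*grad = -2.4567
  prox(v) = soft_thresh(-2.4567, 0.128) = -2.3287
Iteration 4: beta = 0.6, y = -2.3287 + 0.6*(-2.3287 + 2.1817) = -2.4169
  grad(y) = 0.4989, v = y - alpha*grad = -2.4667
  prox(v) = soft_thresh(-2.4667, 0.128) = -2.3387
f(x_4) = 3*(-2.3387)^2 + 15*(-2.3387) + 1.28*|-2.3387| = -15.6784


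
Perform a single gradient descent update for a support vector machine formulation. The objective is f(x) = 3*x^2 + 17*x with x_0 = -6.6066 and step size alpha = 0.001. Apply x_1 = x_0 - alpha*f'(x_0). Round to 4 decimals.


We compute the gradient at x_0 and apply the update.
f'(x) = 6*x + 17
f'(-6.6066) = 6*-6.6066 + 17 = -22.6396
x_1 = -6.6066 - 0.001*-22.6396 = -6.584


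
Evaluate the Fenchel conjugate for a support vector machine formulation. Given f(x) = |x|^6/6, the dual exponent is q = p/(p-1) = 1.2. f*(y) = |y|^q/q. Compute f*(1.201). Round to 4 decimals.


The conjugate exponent q satisfies 1/p + 1/q = 1.
p = 6, so q = 6/(6 - 1) = 1.2
|y|^q = 1.201^1.2 = 1.2458
f*(1.201) = 1.2458 / 1.2 = 1.0382


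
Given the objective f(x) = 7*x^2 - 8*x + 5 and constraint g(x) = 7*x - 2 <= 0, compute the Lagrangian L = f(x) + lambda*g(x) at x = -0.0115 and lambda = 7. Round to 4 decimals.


Step 1: Evaluate f(x).
f(-0.0115) = 7*(-0.0115)^2 - 8*(-0.0115) + 5 = 5.0929
Step 2: Evaluate g(x).
g(-0.0115) = 7*-0.0115 - 2 = -2.0805
Step 3: Compute Lagrangian.
L = 5.0929 + 7*-2.0805 = -9.4706


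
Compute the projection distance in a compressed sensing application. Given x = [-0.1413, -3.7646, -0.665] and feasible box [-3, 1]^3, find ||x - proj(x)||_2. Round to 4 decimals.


Project each component onto [-3, 1].
clip(-0.1413) = -0.1413, clip(-3.7646) = -3.0, clip(-0.665) = -0.665
Projection = [-0.1413, -3.0, -0.665]
Squared diffs: [0.0, 0.5846, 0.0]
Distance = sqrt(0.5846) = 0.7646


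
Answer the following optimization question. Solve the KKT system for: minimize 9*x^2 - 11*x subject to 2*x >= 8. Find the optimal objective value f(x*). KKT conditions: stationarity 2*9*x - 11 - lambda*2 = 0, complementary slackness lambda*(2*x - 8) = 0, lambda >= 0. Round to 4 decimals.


Step 1: Try lambda = 0 (constraint inactive).
x_unc = 11/(2*9) = 0.6111
Check: 2*0.6111 = 1.2222 < 8 -- violated!
Step 2: Constraint must be active: 2*x = 8
x* = 8/2 = 4.0
lambda = (2*9*4.0 - 11)/2 = 30.5
Step 3: Compute optimal value.
f(x*) = 9*4.0^2 - 11*4.0 = 100.0


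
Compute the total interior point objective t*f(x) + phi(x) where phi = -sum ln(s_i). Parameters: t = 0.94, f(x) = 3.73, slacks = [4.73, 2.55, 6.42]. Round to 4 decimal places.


Step 1: Compute log-barrier.
ln values: [1.5539, 0.9361, 1.8594]
phi = -(1.5539 + 0.9361 + 1.8594) = -4.3494
Step 2: Compute augmented objective.
t*f(x) = 0.94*3.73 = 3.5062
Total = 3.5062 - 4.3494 = -0.8432


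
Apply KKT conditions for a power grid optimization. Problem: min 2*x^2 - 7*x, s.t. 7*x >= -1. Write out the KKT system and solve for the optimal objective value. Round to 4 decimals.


Step 1: Try lambda = 0 (constraint inactive).
Stationarity: 2*2*x - 7 = 0
x* = 7/(2*2) = 1.75
Check constraint: 7*1.75 = 12.25 >= -1 -- satisfied.
Step 2: Compute optimal value.
f(x*) = 2*1.75^2 - 7*1.75 = -6.125


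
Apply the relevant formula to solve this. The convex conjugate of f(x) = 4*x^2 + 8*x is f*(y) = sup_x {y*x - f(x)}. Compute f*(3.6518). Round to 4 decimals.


f*(y) = sup_x {y*x - a*x^2 - b*x} = sup_x {(y-b)*x - a*x^2}
FOC: (y - b) - 2a*x = 0 => x* = (y - b)/(2a)
x* = (3.6518 - 8)/(2*4) = -0.5435
f*(3.6518) = (y-b)^2/(4a) = (3.6518 - 8)^2/(4*4)
= 18.9068/16 = 1.1817


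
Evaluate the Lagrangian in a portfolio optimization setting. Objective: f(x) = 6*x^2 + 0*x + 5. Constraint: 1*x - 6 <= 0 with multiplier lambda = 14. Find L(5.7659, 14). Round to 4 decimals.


Step 1: Evaluate f(x).
f(5.7659) = 6*5.7659^2 + 0*5.7659 + 5 = 204.4736
Step 2: Evaluate g(x).
g(5.7659) = 1*5.7659 - 6 = -0.2341
Step 3: Compute Lagrangian.
L = 204.4736 + 14*-0.2341 = 201.1962


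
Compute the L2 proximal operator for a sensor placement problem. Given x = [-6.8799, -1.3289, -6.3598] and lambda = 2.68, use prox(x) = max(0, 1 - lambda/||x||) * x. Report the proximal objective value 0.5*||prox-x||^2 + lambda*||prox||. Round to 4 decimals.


Step 1: Compute ||x||.
||x|| = 9.4629
Step 2: Compute scaling factor.
scale = max(0, 1 - 2.68/9.4629) = 0.7168
Step 3: prox(x) = [-4.9314, -0.9525, -4.5586]
||prox(x)|| = 6.7829
Step 4: Proximal objective.
0.5*||prox-x||^2 = 3.5912
lambda*||prox|| = 18.1782
Total = 21.7693


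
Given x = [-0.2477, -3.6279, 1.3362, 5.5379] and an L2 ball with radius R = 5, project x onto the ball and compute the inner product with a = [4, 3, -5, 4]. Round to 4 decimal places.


Step 1: Compute ||x|| (intermediates to 6 decimals).
||x|| = sqrt((-0.2477)^2 + (-3.6279)^2 + 1.3362^2 + 5.5379^2) = 6.75846
Step 2: Project.
Since ||x|| > R, scale = R/||x|| = 5/6.75846 = 0.739814, proj(x) = scale * x
proj(x) = [-0.183252, -2.683971, 0.988539, 4.097016]
Step 3: Dot product.
a^T * proj(x) = 4*(-0.183252) + 3*(-2.683971) - 5*0.988539 + 4*4.097016 = 2.6604


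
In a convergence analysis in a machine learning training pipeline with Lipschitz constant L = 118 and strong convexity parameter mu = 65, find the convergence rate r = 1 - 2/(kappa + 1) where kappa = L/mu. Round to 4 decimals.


Step 1: Compute the condition number.
kappa = L/mu = 118/65 = 1.8154
Step 2: Compute the convergence rate.
r = 1 - 2/(kappa + 1) = 1 - 2*mu/(L + mu) = (L - mu)/(L + mu) = 53/183 = 0.2896


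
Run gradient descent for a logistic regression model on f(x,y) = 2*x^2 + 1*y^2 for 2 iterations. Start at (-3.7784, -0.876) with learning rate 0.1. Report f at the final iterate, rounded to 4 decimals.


Gradient descent on f(x,y) = 2*x^2 + 1*y^2.
Starting point: (-3.7784, -0.876), alpha = 0.1
Step 1: grad_x = 2*2*-3.7784 = -15.1136, grad_y = 2*1*-0.876 = -1.752
  x_1 = -3.7784 - 0.1*-15.1136 = -2.267
  y_1 = -0.876 - 0.1*-1.752 = -0.7008
Step 2: grad_x = 2*2*-2.267 = -9.0682, grad_y = 2*1*-0.7008 = -1.4016
  x_2 = -2.267 - 0.1*-9.0682 = -1.3602
  y_2 = -0.7008 - 0.1*-1.4016 = -0.5606
f(-1.3602, -0.5606) = 2*(-1.3602)^2 + 1*(-0.5606)^2 = 4.0147


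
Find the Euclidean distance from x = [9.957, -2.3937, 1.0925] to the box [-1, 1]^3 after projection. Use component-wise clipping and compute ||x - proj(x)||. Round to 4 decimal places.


Project each component onto [-1, 1].
clip(9.957) = 1.0, clip(-2.3937) = -1.0, clip(1.0925) = 1.0
Projection = [1.0, -1.0, 1.0]
Squared diffs: [80.2278, 1.9424, 0.0086]
Distance = sqrt(82.1788) = 9.0653


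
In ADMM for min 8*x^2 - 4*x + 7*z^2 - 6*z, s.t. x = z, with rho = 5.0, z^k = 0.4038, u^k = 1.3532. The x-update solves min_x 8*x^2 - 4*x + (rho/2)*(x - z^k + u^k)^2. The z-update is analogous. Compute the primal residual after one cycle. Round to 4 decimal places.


ADMM iteration with rho = 5.0, z^k = 0.4038, u^k = 1.3532
Step 1: x-update.
Minimize 8*x^2 - 4*x + (5.0/2)*(x - 0.4038 + 1.3532)^2
FOC: (2*8 + 5.0)*x = 4 + 5.0*(0.4038 - 1.3532)
x^{k+1} = -0.0356
Step 2: z-update.
Minimize 7*z^2 - 6*z + (5.0/2)*(-0.0356 - z + 1.3532)^2
FOC: (2*7 + 5.0)*z = 6 + 5.0*(-0.0356 + 1.3532)
z^{k+1} = 0.6625
Step 3: u-update.
u^{k+1} = 1.3532 - 0.0356 - 0.6625 = 0.6551
Step 4: Primal residual = |-0.0356 - 0.6625| = 0.6981


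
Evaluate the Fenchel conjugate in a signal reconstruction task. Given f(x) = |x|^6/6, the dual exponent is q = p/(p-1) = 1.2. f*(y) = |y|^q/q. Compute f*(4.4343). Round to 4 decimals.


The conjugate exponent q satisfies 1/p + 1/q = 1.
p = 6, so q = 6/(6 - 1) = 1.2
|y|^q = 4.4343^1.2 = 5.973
f*(4.4343) = 5.973 / 1.2 = 4.9775


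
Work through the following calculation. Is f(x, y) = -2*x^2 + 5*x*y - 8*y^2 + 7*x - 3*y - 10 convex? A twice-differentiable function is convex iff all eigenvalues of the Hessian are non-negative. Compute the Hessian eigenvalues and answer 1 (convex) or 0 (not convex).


The Hessian of f(x,y) = -2*x^2 + 5*x*y - 8*y^2 + 7*x - 3*y - 10 is:
H = [[-4, 5], [5, -16]]
Trace = -4 - 16 = -20
Determinant = -4*-16 - (5)^2 = 39
Discriminant = (-20)^2 - 4*39 = 244.0
Eigenvalues: lambda_1 = -17.8102, lambda_2 = -2.1898
The function is not convex.

0


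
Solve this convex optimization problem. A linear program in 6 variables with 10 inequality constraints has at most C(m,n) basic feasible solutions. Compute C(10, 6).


Each vertex corresponds to some choice of n active constraints out of m, so the number of vertices is at most C(m, n) = m! / (n!(m-n)!).
m = 10, n = 6
Numerator: 10 * 9 * 8 * 7 * 6 * 5
Denominator: 6! = 720
C(10, 6) = 210


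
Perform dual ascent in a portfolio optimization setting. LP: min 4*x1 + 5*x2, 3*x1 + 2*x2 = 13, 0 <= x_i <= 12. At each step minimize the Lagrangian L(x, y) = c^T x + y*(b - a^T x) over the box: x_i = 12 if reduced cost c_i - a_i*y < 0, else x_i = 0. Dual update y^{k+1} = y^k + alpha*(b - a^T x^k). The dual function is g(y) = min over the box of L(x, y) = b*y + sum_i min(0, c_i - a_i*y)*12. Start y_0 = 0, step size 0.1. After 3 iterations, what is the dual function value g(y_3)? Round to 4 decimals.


Dual ascent for LP: min 4*x1 + 5*x2, 3*x1 + 2*x2 = 13, 0 <= x_i <= 12
Step 1: y^k = 0.0, reduced costs: (4.0, 5.0)
  x^k = (0.0, 0.0), subgradient = b - a^T x = 13.0
  y^{k+1} = 0.0 + 0.1*13.0 = 1.3
Step 2: y^k = 1.3, reduced costs: (0.1, 2.4)
  x^k = (0.0, 0.0), subgradient = b - a^T x = 13.0
  y^{k+1} = 1.3 + 0.1*13.0 = 2.6
Step 3: y^k = 2.6, reduced costs: (-3.8, -0.2)
  x^k = (12.0, 12.0), subgradient = b - a^T x = -47.0
  y^{k+1} = 2.6 + 0.1*-47.0 = -2.1
Dual objective at y_3 = -2.1: reduced costs (10.3, 9.2), box minimizer x = (0.0, 0.0)
g(y_3) = b*y + (c1 - a1*y)*x1 + (c2 - a2*y)*x2 = 13*(-2.1) + 10.3*0.0 + 9.2*0.0 = -27.3 + 0.0 + 0.0 = -27.3


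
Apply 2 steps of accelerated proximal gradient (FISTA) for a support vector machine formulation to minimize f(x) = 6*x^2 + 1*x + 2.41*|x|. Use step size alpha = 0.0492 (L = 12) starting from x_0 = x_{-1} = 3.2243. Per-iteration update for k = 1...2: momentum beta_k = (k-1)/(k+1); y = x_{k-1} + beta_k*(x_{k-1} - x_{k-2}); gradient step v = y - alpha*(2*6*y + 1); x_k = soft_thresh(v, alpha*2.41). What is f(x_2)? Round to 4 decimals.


FISTA on f(x) = 6*x^2 + 1*x + 2.41*|x|
L = 12, alpha = 0.0492
Iteration 1: beta = 0.0, y = 3.2243 + 0.0*(3.2243 - 3.2243) = 3.2243
  grad(y) = 39.6916, v = y - alpha*grad = 1.2715
  prox(v) = soft_thresh(1.2715, 0.1186) = 1.1529
Iteration 2: beta = 0.3333, y = 1.1529 + 0.3333*(1.1529 - 3.2243) = 0.4624
  grad(y) = 6.5492, v = y - alpha*grad = 0.1402
  prox(v) = soft_thresh(0.1402, 0.1186) = 0.0216
f(x_2) = 6*0.0216^2 + 1*0.0216 + 2.41*|0.0216| = 0.0766


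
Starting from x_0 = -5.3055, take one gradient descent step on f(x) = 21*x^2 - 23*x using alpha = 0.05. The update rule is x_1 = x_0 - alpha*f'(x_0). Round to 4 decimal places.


We compute the gradient at x_0 and apply the update.
f'(x) = 42*x - 23
f'(-5.3055) = 42*-5.3055 - 23 = -245.831
x_1 = -5.3055 - 0.05*-245.831 = 6.9861


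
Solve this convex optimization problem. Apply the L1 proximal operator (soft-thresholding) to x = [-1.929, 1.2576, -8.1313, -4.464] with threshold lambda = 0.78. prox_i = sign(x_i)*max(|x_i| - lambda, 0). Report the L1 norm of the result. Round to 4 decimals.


Soft-thresholding with lambda = 0.78:
prox(-1.929) = sign(-1.929)*max(|-1.929| - 0.78, 0) = -1.149
prox(1.2576) = sign(1.2576)*max(|1.2576| - 0.78, 0) = 0.4776
prox(-8.1313) = sign(-8.1313)*max(|-8.1313| - 0.78, 0) = -7.3513
prox(-4.464) = sign(-4.464)*max(|-4.464| - 0.78, 0) = -3.684
prox(x) = [-1.149, 0.4776, -7.3513, -3.684]
||prox(x)||_1 = 1.149 + 0.4776 + 7.3513 + 3.684 = 12.6619


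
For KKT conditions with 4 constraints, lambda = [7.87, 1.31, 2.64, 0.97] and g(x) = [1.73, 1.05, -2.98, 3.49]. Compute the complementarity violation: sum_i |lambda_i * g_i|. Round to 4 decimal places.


KKT complementary slackness check:
lambda_1 * g_1 = 7.87 * 1.73 = 13.6151
lambda_2 * g_2 = 1.31 * 1.05 = 1.3755
lambda_3 * g_3 = 2.64 * -2.98 = -7.8672
lambda_4 * g_4 = 0.97 * 3.49 = 3.3853
Total violation = 13.6151 + 1.3755 + 7.8672 + 3.3853 = 26.2431


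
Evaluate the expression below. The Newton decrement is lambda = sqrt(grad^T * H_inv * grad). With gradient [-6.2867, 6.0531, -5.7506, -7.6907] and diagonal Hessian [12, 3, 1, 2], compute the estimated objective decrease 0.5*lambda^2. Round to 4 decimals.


Step 1: H is diagonal, so H^(-1) * g = [-0.5239, 2.0177, -5.7506, -3.8454].
Step 2: g^T H^(-1) g = sum_i g_i^2 / H_ii
  = (-6.2867)^2/12 + (6.0531)^2/3 + (-5.7506)^2/1 + (-7.6907)^2/2
  = 3.2935 + 12.2133 + 33.0694 + 29.5734 = 78.1497
Step 3: Objective decrease = 0.5 * g^T H^(-1) g = 39.0749


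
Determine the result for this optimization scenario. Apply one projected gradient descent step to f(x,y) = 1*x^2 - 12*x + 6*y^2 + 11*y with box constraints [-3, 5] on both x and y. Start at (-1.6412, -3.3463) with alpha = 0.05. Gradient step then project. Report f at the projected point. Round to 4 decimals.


Step 1: Compute gradient at (-1.6412, -3.3463).
grad_x = 2*1*-1.6412 - 12 = -15.2824
grad_y = 2*6*-3.3463 + 11 = -29.1556
Step 2: Gradient step.
x_raw = -1.6412 - 0.05*-15.2824 = -0.8771
y_raw = -3.3463 - 0.05*-29.1556 = -1.8885
Step 3: Project onto [-3, 5].
x_proj = clip(-0.8771) = -0.8771
y_proj = clip(-1.8885) = -1.8885
Step 4: Evaluate f.
f(-0.8771, -1.8885) = 11.9196


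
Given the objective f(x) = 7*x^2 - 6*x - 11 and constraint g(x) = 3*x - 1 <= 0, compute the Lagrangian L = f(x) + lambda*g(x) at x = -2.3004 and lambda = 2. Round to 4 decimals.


Step 1: Evaluate f(x).
f(-2.3004) = 7*(-2.3004)^2 - 6*(-2.3004) - 11 = 39.8453
Step 2: Evaluate g(x).
g(-2.3004) = 3*-2.3004 - 1 = -7.9012
Step 3: Compute Lagrangian.
L = 39.8453 + 2*-7.9012 = 24.0429


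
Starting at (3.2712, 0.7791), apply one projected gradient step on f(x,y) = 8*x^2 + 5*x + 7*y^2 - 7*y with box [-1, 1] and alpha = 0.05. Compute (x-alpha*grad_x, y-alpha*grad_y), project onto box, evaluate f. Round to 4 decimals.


Step 1: Compute gradient at (3.2712, 0.7791).
grad_x = 2*8*3.2712 + 5 = 57.3392
grad_y = 2*7*0.7791 - 7 = 3.9074
Step 2: Gradient step.
x_raw = 3.2712 - 0.05*57.3392 = 0.4042
y_raw = 0.7791 - 0.05*3.9074 = 0.5837
Step 3: Project onto [-1, 1].
x_proj = clip(0.4042) = 0.4042
y_proj = clip(0.5837) = 0.5837
Step 4: Evaluate f.
f(0.4042, 0.5837) = 1.6276


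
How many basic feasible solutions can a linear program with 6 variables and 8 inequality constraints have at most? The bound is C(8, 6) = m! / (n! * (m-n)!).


Each vertex corresponds to some choice of n active constraints out of m, so the number of vertices is at most C(m, n) = m! / (n!(m-n)!).
m = 8, n = 6
Numerator: 8 * 7 * 6 * 5 * 4 * 3
Denominator: 6! = 720
C(8, 6) = 28


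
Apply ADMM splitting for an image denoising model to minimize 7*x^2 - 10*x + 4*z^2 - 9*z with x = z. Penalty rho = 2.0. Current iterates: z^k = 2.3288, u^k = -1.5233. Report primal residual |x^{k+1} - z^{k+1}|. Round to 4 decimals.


ADMM iteration with rho = 2.0, z^k = 2.3288, u^k = -1.5233
Step 1: x-update.
Minimize 7*x^2 - 10*x + (2.0/2)*(x - 2.3288 - 1.5233)^2
FOC: (2*7 + 2.0)*x = 10 + 2.0*(2.3288 + 1.5233)
x^{k+1} = 1.1065
Step 2: z-update.
Minimize 4*z^2 - 9*z + (2.0/2)*(1.1065 - z - 1.5233)^2
FOC: (2*4 + 2.0)*z = 9 + 2.0*(1.1065 - 1.5233)
z^{k+1} = 0.8166
Step 3: u-update.
u^{k+1} = -1.5233 + 1.1065 - 0.8166 = -1.2334
Step 4: Primal residual = |1.1065 - 0.8166| = 0.2899


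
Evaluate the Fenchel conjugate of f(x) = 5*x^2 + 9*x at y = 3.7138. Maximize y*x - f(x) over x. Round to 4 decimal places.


f*(y) = sup_x {y*x - a*x^2 - b*x} = sup_x {(y-b)*x - a*x^2}
FOC: (y - b) - 2a*x = 0 => x* = (y - b)/(2a)
x* = (3.7138 - 9)/(2*5) = -0.5286
f*(3.7138) = (y-b)^2/(4a) = (3.7138 - 9)^2/(4*5)
= 27.9439/20 = 1.3972


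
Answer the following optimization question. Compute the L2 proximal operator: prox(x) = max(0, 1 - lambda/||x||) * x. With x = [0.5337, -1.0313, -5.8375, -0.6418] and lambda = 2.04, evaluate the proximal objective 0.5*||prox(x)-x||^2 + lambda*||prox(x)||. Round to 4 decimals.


Step 1: Compute ||x||.
||x|| = 5.9864
Step 2: Compute scaling factor.
scale = max(0, 1 - 2.04/5.9864) = 0.6592
Step 3: prox(x) = [0.3518, -0.6799, -3.8482, -0.4231]
||prox(x)|| = 3.9464
Step 4: Proximal objective.
0.5*||prox-x||^2 = 2.0808
lambda*||prox|| = 8.0507
Total = 10.1314


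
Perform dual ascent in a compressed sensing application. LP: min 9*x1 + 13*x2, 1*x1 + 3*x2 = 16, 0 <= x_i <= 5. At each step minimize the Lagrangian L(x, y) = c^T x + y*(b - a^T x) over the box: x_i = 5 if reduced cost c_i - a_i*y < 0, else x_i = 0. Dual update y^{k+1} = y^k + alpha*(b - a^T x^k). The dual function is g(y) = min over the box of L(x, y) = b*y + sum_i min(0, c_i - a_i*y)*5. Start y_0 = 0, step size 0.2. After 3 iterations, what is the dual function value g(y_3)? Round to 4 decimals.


Dual ascent for LP: min 9*x1 + 13*x2, 1*x1 + 3*x2 = 16, 0 <= x_i <= 5
Step 1: y^k = 0.0, reduced costs: (9.0, 13.0)
  x^k = (0.0, 0.0), subgradient = b - a^T x = 16.0
  y^{k+1} = 0.0 + 0.2*16.0 = 3.2
Step 2: y^k = 3.2, reduced costs: (5.8, 3.4)
  x^k = (0.0, 0.0), subgradient = b - a^T x = 16.0
  y^{k+1} = 3.2 + 0.2*16.0 = 6.4
Step 3: y^k = 6.4, reduced costs: (2.6, -6.2)
  x^k = (0.0, 5.0), subgradient = b - a^T x = 1.0
  y^{k+1} = 6.4 + 0.2*1.0 = 6.6
Dual objective at y_3 = 6.6: reduced costs (2.4, -6.8), box minimizer x = (0.0, 5.0)
g(y_3) = b*y + (c1 - a1*y)*x1 + (c2 - a2*y)*x2 = 16*6.6 + 2.4*0.0 + (-6.8)*5.0 = 105.6 + 0.0 - 34.0 = 71.6


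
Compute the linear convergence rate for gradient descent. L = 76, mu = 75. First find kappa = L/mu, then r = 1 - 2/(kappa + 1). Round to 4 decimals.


Step 1: Compute the condition number.
kappa = L/mu = 76/75 = 1.0133
Step 2: Compute the convergence rate.
r = 1 - 2/(kappa + 1) = 1 - 2*mu/(L + mu) = (L - mu)/(L + mu) = 1/151 = 0.0066


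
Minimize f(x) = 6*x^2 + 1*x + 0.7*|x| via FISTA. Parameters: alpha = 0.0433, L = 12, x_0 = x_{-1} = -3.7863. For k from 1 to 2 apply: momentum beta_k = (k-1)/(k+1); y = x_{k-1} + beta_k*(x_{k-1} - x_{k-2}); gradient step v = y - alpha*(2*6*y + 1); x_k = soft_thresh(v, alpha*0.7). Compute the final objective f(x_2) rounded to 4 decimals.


FISTA on f(x) = 6*x^2 + 1*x + 0.7*|x|
L = 12, alpha = 0.0433
Iteration 1: beta = 0.0, y = -3.7863 + 0.0*(-3.7863 + 3.7863) = -3.7863
  grad(y) = -44.4356, v = y - alpha*grad = -1.8622
  prox(v) = soft_thresh(-1.8622, 0.0303) = -1.8319
Iteration 2: beta = 0.3333, y = -1.8319 + 0.3333*(-1.8319 + 3.7863) = -1.1805
  grad(y) = -13.1657, v = y - alpha*grad = -0.6104
  prox(v) = soft_thresh(-0.6104, 0.0303) = -0.5801
f(x_2) = 6*(-0.5801)^2 + 1*(-0.5801) + 0.7*|-0.5801| = 1.845


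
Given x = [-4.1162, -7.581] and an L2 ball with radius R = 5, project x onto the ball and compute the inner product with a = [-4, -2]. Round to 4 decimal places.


Step 1: Compute ||x|| (intermediates to 6 decimals).
||x|| = sqrt((-4.1162)^2 + (-7.581)^2) = 8.626393
Step 2: Project.
Since ||x|| > R, scale = R/||x|| = 5/8.626393 = 0.579617, proj(x) = scale * x
proj(x) = [-2.385819, -4.394076]
Step 3: Dot product.
a^T * proj(x) = -4*(-2.385819) - 2*(-4.394076) = 18.3314


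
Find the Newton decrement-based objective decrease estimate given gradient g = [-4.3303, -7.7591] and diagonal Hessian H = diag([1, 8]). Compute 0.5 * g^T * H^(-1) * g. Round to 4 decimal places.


Step 1: H is diagonal, so H^(-1) * g = [-4.3303, -0.9699].
Step 2: g^T H^(-1) g = sum_i g_i^2 / H_ii
  = (-4.3303)^2/1 + (-7.7591)^2/8
  = 18.7515 + 7.5255 = 26.277
Step 3: Objective decrease = 0.5 * g^T H^(-1) g = 13.1385


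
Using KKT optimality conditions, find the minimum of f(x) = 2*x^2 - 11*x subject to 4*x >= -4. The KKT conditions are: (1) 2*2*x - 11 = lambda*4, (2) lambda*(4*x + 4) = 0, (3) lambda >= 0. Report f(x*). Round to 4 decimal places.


Step 1: Try lambda = 0 (constraint inactive).
Stationarity: 2*2*x - 11 = 0
x* = 11/(2*2) = 2.75
Check constraint: 4*2.75 = 11.0 >= -4 -- satisfied.
Step 2: Compute optimal value.
f(x*) = 2*2.75^2 - 11*2.75 = -15.125


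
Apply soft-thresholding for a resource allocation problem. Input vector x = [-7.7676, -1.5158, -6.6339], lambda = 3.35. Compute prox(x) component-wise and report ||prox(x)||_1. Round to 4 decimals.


Soft-thresholding with lambda = 3.35:
prox(-7.7676) = sign(-7.7676)*max(|-7.7676| - 3.35, 0) = -4.4176
prox(-1.5158) = sign(-1.5158)*max(|-1.5158| - 3.35, 0) = 0.0
prox(-6.6339) = sign(-6.6339)*max(|-6.6339| - 3.35, 0) = -3.2839
prox(x) = [-4.4176, 0.0, -3.2839]
||prox(x)||_1 = 4.4176 + 0.0 + 3.2839 = 7.7015


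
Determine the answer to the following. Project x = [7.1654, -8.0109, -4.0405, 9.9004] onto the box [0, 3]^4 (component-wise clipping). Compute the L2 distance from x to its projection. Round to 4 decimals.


Project each component onto [0, 3].
clip(7.1654) = 3.0, clip(-8.0109) = 0.0, clip(-4.0405) = 0.0, clip(9.9004) = 3.0
Projection = [3.0, 0.0, 0.0, 3.0]
Squared diffs: [17.3506, 64.1745, 16.3256, 47.6155]
Distance = sqrt(145.4662) = 12.0609


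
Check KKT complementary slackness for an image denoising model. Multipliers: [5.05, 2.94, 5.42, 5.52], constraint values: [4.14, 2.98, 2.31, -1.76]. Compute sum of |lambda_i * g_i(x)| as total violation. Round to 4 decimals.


KKT complementary slackness check:
lambda_1 * g_1 = 5.05 * 4.14 = 20.907
lambda_2 * g_2 = 2.94 * 2.98 = 8.7612
lambda_3 * g_3 = 5.42 * 2.31 = 12.5202
lambda_4 * g_4 = 5.52 * -1.76 = -9.7152
Total violation = 20.907 + 8.7612 + 12.5202 + 9.7152 = 51.9036


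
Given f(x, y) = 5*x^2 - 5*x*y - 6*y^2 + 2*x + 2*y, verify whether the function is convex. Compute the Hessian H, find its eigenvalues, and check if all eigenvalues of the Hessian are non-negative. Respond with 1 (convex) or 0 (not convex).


The Hessian of f(x,y) = 5*x^2 - 5*x*y - 6*y^2 + 2*x + 2*y is:
H = [[10, -5], [-5, -12]]
Trace = 10 - 12 = -2
Determinant = 10*-12 - (-5)^2 = -145
Discriminant = (-2)^2 - 4*-145 = 584.0
Eigenvalues: lambda_1 = -13.083, lambda_2 = 11.083
The function is not convex.

0


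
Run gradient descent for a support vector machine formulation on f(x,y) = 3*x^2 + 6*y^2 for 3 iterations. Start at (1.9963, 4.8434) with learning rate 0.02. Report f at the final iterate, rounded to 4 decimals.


Gradient descent on f(x,y) = 3*x^2 + 6*y^2.
Starting point: (1.9963, 4.8434), alpha = 0.02
Step 1: grad_x = 2*3*1.9963 = 11.9778, grad_y = 2*6*4.8434 = 58.1208
  x_1 = 1.9963 - 0.02*11.9778 = 1.7567
  y_1 = 4.8434 - 0.02*58.1208 = 3.681
Step 2: grad_x = 2*3*1.7567 = 10.5405, grad_y = 2*6*3.681 = 44.1718
  x_2 = 1.7567 - 0.02*10.5405 = 1.5459
  y_2 = 3.681 - 0.02*44.1718 = 2.7975
Step 3: grad_x = 2*3*1.5459 = 9.2756, grad_y = 2*6*2.7975 = 33.5706
  x_3 = 1.5459 - 0.02*9.2756 = 1.3604
  y_3 = 2.7975 - 0.02*33.5706 = 2.1261
f(1.3604, 2.1261) = 3*1.3604^2 + 6*2.1261^2 = 32.675


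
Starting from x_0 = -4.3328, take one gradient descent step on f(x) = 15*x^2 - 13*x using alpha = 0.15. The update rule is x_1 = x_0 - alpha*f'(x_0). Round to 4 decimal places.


We compute the gradient at x_0 and apply the update.
f'(x) = 30*x - 13
f'(-4.3328) = 30*-4.3328 - 13 = -142.984
x_1 = -4.3328 - 0.15*-142.984 = 17.1148


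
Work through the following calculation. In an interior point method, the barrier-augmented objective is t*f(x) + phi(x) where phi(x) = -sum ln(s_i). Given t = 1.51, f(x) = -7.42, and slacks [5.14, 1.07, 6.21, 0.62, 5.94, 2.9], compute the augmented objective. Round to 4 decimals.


Step 1: Compute log-barrier.
ln values: [1.6371, 0.0677, 1.8262, -0.478, 1.7817, 1.0647]
phi = -(1.6371 + 0.0677 + 1.8262 - 0.478 + 1.7817 + 1.0647) = -5.8993
Step 2: Compute augmented objective.
t*f(x) = 1.51*-7.42 = -11.2042
Total = -11.2042 - 5.8993 = -17.1035


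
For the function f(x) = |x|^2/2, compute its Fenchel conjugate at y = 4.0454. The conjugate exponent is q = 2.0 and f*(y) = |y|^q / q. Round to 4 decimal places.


The conjugate exponent q satisfies 1/p + 1/q = 1.
p = 2, so q = 2/(2 - 1) = 2.0
|y|^q = 4.0454^2.0 = 16.3653
f*(4.0454) = 16.3653 / 2.0 = 8.1826


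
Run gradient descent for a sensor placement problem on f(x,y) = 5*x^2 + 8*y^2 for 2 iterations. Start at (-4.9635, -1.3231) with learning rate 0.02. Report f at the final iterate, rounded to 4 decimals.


Gradient descent on f(x,y) = 5*x^2 + 8*y^2.
Starting point: (-4.9635, -1.3231), alpha = 0.02
Step 1: grad_x = 2*5*-4.9635 = -49.635, grad_y = 2*8*-1.3231 = -21.1696
  x_1 = -4.9635 - 0.02*-49.635 = -3.9708
  y_1 = -1.3231 - 0.02*-21.1696 = -0.8997
Step 2: grad_x = 2*5*-3.9708 = -39.708, grad_y = 2*8*-0.8997 = -14.3953
  x_2 = -3.9708 - 0.02*-39.708 = -3.1766
  y_2 = -0.8997 - 0.02*-14.3953 = -0.6118
f(-3.1766, -0.6118) = 5*(-3.1766)^2 + 8*(-0.6118)^2 = 53.4496


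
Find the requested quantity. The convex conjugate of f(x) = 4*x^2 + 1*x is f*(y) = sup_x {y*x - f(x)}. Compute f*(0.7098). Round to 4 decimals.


f*(y) = sup_x {y*x - a*x^2 - b*x} = sup_x {(y-b)*x - a*x^2}
FOC: (y - b) - 2a*x = 0 => x* = (y - b)/(2a)
x* = (0.7098 - 1)/(2*4) = -0.0363
f*(0.7098) = (y-b)^2/(4a) = (0.7098 - 1)^2/(4*4)
= 0.0842/16 = 0.0053


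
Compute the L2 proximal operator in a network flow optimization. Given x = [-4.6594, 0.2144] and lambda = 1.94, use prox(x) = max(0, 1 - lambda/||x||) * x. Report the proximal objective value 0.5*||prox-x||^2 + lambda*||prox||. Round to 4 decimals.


Step 1: Compute ||x||.
||x|| = 4.6643
Step 2: Compute scaling factor.
scale = max(0, 1 - 1.94/4.6643) = 0.5841
Step 3: prox(x) = [-2.7215, 0.1252]
||prox(x)|| = 2.7243
Step 4: Proximal objective.
0.5*||prox-x||^2 = 1.8818
lambda*||prox|| = 5.2851
Total = 7.167


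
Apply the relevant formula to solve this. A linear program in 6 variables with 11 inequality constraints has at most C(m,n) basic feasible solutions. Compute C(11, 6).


Each vertex corresponds to some choice of n active constraints out of m, so the number of vertices is at most C(m, n) = m! / (n!(m-n)!).
m = 11, n = 6
Numerator: 11 * 10 * 9 * 8 * 7 * 6
Denominator: 6! = 720
C(11, 6) = 462


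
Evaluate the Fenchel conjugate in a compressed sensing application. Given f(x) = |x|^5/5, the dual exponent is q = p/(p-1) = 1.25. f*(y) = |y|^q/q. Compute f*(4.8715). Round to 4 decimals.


The conjugate exponent q satisfies 1/p + 1/q = 1.
p = 5, so q = 5/(5 - 1) = 1.25
|y|^q = 4.8715^1.25 = 7.2373
f*(4.8715) = 7.2373 / 1.25 = 5.7899


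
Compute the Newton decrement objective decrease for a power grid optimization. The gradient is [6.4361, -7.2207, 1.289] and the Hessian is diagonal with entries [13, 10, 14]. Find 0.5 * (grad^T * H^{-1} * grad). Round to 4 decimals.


Step 1: H is diagonal, so H^(-1) * g = [0.4951, -0.7221, 0.0921].
Step 2: g^T H^(-1) g = sum_i g_i^2 / H_ii
  = (6.4361)^2/13 + (-7.2207)^2/10 + (1.289)^2/14
  = 3.1864 + 5.2139 + 0.1187 = 8.5189
Step 3: Objective decrease = 0.5 * g^T H^(-1) g = 4.2595


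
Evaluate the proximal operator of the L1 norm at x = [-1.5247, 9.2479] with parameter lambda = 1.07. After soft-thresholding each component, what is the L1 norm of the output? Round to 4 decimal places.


Soft-thresholding with lambda = 1.07:
prox(-1.5247) = sign(-1.5247)*max(|-1.5247| - 1.07, 0) = -0.4547
prox(9.2479) = sign(9.2479)*max(|9.2479| - 1.07, 0) = 8.1779
prox(x) = [-0.4547, 8.1779]
||prox(x)||_1 = 0.4547 + 8.1779 = 8.6326


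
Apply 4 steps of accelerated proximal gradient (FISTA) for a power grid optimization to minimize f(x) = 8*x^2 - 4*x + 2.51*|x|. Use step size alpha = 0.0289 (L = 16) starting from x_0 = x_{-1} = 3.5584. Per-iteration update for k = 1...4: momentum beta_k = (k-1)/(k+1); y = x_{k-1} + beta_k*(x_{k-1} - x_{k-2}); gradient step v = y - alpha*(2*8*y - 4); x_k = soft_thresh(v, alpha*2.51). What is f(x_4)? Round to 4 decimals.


FISTA on f(x) = 8*x^2 - 4*x + 2.51*|x|
L = 16, alpha = 0.0289
Iteration 1: beta = 0.0, y = 3.5584 + 0.0*(3.5584 - 3.5584) = 3.5584
  grad(y) = 52.9344, v = y - alpha*grad = 2.0286
  prox(v) = soft_thresh(2.0286, 0.0725) = 1.9561
Iteration 2: beta = 0.3333, y = 1.9561 + 0.3333*(1.9561 - 3.5584) = 1.4219
  grad(y) = 18.7511, v = y - alpha*grad = 0.88
  prox(v) = soft_thresh(0.88, 0.0725) = 0.8075
Iteration 3: beta = 0.5, y = 0.8075 + 0.5*(0.8075 - 1.9561) = 0.2332
  grad(y) = -0.2685, v = y - alpha*grad = 0.241
  prox(v) = soft_thresh(0.241, 0.0725) = 0.1684
Iteration 4: beta = 0.6, y = 0.1684 + 0.6*(0.1684 - 0.8075) = -0.215
  grad(y) = -7.4399, v = y - alpha*grad = 0.0
  prox(v) = soft_thresh(0.0, 0.0725) = 0.0
f(x_4) = 8*0.0^2 - 4*0.0 + 2.51*|0.0| = 0.0


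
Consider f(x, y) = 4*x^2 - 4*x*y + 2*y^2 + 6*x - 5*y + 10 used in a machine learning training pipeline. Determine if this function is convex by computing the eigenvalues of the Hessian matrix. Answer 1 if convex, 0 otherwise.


The Hessian of f(x,y) = 4*x^2 - 4*x*y + 2*y^2 + 6*x - 5*y + 10 is:
H = [[8, -4], [-4, 4]]
Trace = 8 + 4 = 12
Determinant = 8*4 - (-4)^2 = 16
Discriminant = (12)^2 - 4*16 = 80.0
Eigenvalues: lambda_1 = 1.5279, lambda_2 = 10.4721
The function is convex.

1


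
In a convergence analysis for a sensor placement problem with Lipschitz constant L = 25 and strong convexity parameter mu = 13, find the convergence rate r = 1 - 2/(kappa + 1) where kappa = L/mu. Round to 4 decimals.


Step 1: Compute the condition number.
kappa = L/mu = 25/13 = 1.9231
Step 2: Compute the convergence rate.
r = 1 - 2/(kappa + 1) = 1 - 2*mu/(L + mu) = (L - mu)/(L + mu) = 12/38 = 0.3158


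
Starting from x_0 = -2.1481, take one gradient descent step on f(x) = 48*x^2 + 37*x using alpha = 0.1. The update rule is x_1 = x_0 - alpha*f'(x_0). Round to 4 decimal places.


We compute the gradient at x_0 and apply the update.
f'(x) = 96*x + 37
f'(-2.1481) = 96*-2.1481 + 37 = -169.2176
x_1 = -2.1481 - 0.1*-169.2176 = 14.7737


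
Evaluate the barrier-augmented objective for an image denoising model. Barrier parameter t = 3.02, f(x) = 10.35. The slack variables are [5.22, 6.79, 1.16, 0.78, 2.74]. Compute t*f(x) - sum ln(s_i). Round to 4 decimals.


Step 1: Compute log-barrier.
ln values: [1.6525, 1.9155, 0.1484, -0.2485, 1.008]
phi = -(1.6525 + 1.9155 + 0.1484 - 0.2485 + 1.008) = -4.4759
Step 2: Compute augmented objective.
t*f(x) = 3.02*10.35 = 31.257
Total = 31.257 - 4.4759 = 26.7811


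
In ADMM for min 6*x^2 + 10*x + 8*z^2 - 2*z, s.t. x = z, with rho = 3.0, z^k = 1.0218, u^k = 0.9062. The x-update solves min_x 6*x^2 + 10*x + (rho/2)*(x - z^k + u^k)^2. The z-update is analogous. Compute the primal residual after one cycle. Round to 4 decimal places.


ADMM iteration with rho = 3.0, z^k = 1.0218, u^k = 0.9062
Step 1: x-update.
Minimize 6*x^2 + 10*x + (3.0/2)*(x - 1.0218 + 0.9062)^2
FOC: (2*6 + 3.0)*x = -10 + 3.0*(1.0218 - 0.9062)
x^{k+1} = -0.6435
Step 2: z-update.
Minimize 8*z^2 - 2*z + (3.0/2)*(-0.6435 - z + 0.9062)^2
FOC: (2*8 + 3.0)*z = 2 + 3.0*(-0.6435 + 0.9062)
z^{k+1} = 0.1467
Step 3: u-update.
u^{k+1} = 0.9062 - 0.6435 - 0.1467 = 0.1159
Step 4: Primal residual = |-0.6435 - 0.1467| = 0.7903


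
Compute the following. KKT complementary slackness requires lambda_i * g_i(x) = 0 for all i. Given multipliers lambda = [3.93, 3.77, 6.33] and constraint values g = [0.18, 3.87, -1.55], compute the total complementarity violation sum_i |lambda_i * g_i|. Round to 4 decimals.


KKT complementary slackness check:
lambda_1 * g_1 = 3.93 * 0.18 = 0.7074
lambda_2 * g_2 = 3.77 * 3.87 = 14.5899
lambda_3 * g_3 = 6.33 * -1.55 = -9.8115
Total violation = 0.7074 + 14.5899 + 9.8115 = 25.1088


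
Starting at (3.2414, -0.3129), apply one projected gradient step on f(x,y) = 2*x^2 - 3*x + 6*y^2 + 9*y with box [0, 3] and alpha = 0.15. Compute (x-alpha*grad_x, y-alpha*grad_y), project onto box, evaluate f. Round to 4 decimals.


Step 1: Compute gradient at (3.2414, -0.3129).
grad_x = 2*2*3.2414 - 3 = 9.9656
grad_y = 2*6*-0.3129 + 9 = 5.2452
Step 2: Gradient step.
x_raw = 3.2414 - 0.15*9.9656 = 1.7466
y_raw = -0.3129 - 0.15*5.2452 = -1.0997
Step 3: Project onto [0, 3].
x_proj = clip(1.7466) = 1.7466
y_proj = clip(-1.0997) = 0.0
Step 4: Evaluate f.
f(1.7466, 0.0) = 0.8613


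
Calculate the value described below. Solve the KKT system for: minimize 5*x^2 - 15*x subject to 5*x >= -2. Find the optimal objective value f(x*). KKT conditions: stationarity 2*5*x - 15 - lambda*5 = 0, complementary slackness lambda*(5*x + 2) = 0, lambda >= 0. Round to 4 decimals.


Step 1: Try lambda = 0 (constraint inactive).
Stationarity: 2*5*x - 15 = 0
x* = 15/(2*5) = 1.5
Check constraint: 5*1.5 = 7.5 >= -2 -- satisfied.
Step 2: Compute optimal value.
f(x*) = 5*1.5^2 - 15*1.5 = -11.25
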